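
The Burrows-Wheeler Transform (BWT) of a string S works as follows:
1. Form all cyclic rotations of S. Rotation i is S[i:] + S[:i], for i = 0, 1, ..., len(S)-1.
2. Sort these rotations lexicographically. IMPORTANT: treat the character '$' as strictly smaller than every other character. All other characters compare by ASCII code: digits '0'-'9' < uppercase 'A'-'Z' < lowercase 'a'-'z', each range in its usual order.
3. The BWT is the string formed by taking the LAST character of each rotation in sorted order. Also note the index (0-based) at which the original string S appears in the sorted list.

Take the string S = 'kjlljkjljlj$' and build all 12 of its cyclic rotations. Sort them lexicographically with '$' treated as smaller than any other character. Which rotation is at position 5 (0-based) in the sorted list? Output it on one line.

Answer: jlljkjljlj$k

Derivation:
All 12 rotations (rotation i = S[i:]+S[:i]):
  rot[0] = kjlljkjljlj$
  rot[1] = jlljkjljlj$k
  rot[2] = lljkjljlj$kj
  rot[3] = ljkjljlj$kjl
  rot[4] = jkjljlj$kjll
  rot[5] = kjljlj$kjllj
  rot[6] = jljlj$kjlljk
  rot[7] = ljlj$kjlljkj
  rot[8] = jlj$kjlljkjl
  rot[9] = lj$kjlljkjlj
  rot[10] = j$kjlljkjljl
  rot[11] = $kjlljkjljlj
Sorted (with $ < everything):
  sorted[0] = $kjlljkjljlj
  sorted[1] = j$kjlljkjljl
  sorted[2] = jkjljlj$kjll
  sorted[3] = jlj$kjlljkjl
  sorted[4] = jljlj$kjlljk
  sorted[5] = jlljkjljlj$k
  sorted[6] = kjljlj$kjllj
  sorted[7] = kjlljkjljlj$
  sorted[8] = lj$kjlljkjlj
  sorted[9] = ljkjljlj$kjl
  sorted[10] = ljlj$kjlljkj
  sorted[11] = lljkjljlj$kj
sorted[5] = jlljkjljlj$k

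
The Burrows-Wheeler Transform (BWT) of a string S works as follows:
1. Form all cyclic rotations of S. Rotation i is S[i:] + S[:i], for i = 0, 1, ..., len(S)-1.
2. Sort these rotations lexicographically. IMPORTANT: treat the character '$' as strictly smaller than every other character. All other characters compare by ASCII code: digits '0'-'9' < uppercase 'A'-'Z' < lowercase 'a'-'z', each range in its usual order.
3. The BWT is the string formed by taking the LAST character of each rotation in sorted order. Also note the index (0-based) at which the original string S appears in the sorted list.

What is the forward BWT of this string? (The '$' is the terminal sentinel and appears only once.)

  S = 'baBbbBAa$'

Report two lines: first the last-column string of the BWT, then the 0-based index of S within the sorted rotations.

All 9 rotations (rotation i = S[i:]+S[:i]):
  rot[0] = baBbbBAa$
  rot[1] = aBbbBAa$b
  rot[2] = BbbBAa$ba
  rot[3] = bbBAa$baB
  rot[4] = bBAa$baBb
  rot[5] = BAa$baBbb
  rot[6] = Aa$baBbbB
  rot[7] = a$baBbbBA
  rot[8] = $baBbbBAa
Sorted (with $ < everything):
  sorted[0] = $baBbbBAa  (last char: 'a')
  sorted[1] = Aa$baBbbB  (last char: 'B')
  sorted[2] = BAa$baBbb  (last char: 'b')
  sorted[3] = BbbBAa$ba  (last char: 'a')
  sorted[4] = a$baBbbBA  (last char: 'A')
  sorted[5] = aBbbBAa$b  (last char: 'b')
  sorted[6] = bBAa$baBb  (last char: 'b')
  sorted[7] = baBbbBAa$  (last char: '$')
  sorted[8] = bbBAa$baB  (last char: 'B')
Last column: aBbaAbb$B
Original string S is at sorted index 7

Answer: aBbaAbb$B
7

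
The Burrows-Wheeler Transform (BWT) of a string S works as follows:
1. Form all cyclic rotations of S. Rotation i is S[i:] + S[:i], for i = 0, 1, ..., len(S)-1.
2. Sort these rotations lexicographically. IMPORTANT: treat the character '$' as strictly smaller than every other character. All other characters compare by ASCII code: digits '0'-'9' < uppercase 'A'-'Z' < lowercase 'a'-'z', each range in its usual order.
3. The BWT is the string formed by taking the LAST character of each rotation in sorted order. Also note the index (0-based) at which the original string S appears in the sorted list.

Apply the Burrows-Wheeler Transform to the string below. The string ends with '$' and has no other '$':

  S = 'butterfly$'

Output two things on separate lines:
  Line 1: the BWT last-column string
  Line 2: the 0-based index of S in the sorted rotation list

Answer: y$trfetubl
1

Derivation:
All 10 rotations (rotation i = S[i:]+S[:i]):
  rot[0] = butterfly$
  rot[1] = utterfly$b
  rot[2] = tterfly$bu
  rot[3] = terfly$but
  rot[4] = erfly$butt
  rot[5] = rfly$butte
  rot[6] = fly$butter
  rot[7] = ly$butterf
  rot[8] = y$butterfl
  rot[9] = $butterfly
Sorted (with $ < everything):
  sorted[0] = $butterfly  (last char: 'y')
  sorted[1] = butterfly$  (last char: '$')
  sorted[2] = erfly$butt  (last char: 't')
  sorted[3] = fly$butter  (last char: 'r')
  sorted[4] = ly$butterf  (last char: 'f')
  sorted[5] = rfly$butte  (last char: 'e')
  sorted[6] = terfly$but  (last char: 't')
  sorted[7] = tterfly$bu  (last char: 'u')
  sorted[8] = utterfly$b  (last char: 'b')
  sorted[9] = y$butterfl  (last char: 'l')
Last column: y$trfetubl
Original string S is at sorted index 1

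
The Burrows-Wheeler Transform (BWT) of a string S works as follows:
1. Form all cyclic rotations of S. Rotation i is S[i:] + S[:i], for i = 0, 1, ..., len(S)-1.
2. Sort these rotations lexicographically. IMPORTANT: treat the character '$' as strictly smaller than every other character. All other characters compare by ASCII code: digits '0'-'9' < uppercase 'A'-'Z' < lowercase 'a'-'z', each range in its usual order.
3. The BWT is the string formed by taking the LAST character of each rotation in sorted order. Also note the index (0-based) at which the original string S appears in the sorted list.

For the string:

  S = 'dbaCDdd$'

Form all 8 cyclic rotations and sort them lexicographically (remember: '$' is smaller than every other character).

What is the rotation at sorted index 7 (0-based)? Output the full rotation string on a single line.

All 8 rotations (rotation i = S[i:]+S[:i]):
  rot[0] = dbaCDdd$
  rot[1] = baCDdd$d
  rot[2] = aCDdd$db
  rot[3] = CDdd$dba
  rot[4] = Ddd$dbaC
  rot[5] = dd$dbaCD
  rot[6] = d$dbaCDd
  rot[7] = $dbaCDdd
Sorted (with $ < everything):
  sorted[0] = $dbaCDdd
  sorted[1] = CDdd$dba
  sorted[2] = Ddd$dbaC
  sorted[3] = aCDdd$db
  sorted[4] = baCDdd$d
  sorted[5] = d$dbaCDd
  sorted[6] = dbaCDdd$
  sorted[7] = dd$dbaCD
sorted[7] = dd$dbaCD

Answer: dd$dbaCD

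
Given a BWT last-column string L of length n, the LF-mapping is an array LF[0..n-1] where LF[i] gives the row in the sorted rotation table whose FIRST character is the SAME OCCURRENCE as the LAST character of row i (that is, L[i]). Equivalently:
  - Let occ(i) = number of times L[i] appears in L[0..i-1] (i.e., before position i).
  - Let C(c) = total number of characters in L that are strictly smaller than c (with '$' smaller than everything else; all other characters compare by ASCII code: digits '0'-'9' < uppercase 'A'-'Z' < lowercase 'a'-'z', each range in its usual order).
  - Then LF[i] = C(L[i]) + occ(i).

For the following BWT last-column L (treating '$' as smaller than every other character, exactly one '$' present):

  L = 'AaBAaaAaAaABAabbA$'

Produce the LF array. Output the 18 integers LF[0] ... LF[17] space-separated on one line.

Char counts: '$':1, 'A':7, 'B':2, 'a':6, 'b':2
C (first-col start): C('$')=0, C('A')=1, C('B')=8, C('a')=10, C('b')=16
L[0]='A': occ=0, LF[0]=C('A')+0=1+0=1
L[1]='a': occ=0, LF[1]=C('a')+0=10+0=10
L[2]='B': occ=0, LF[2]=C('B')+0=8+0=8
L[3]='A': occ=1, LF[3]=C('A')+1=1+1=2
L[4]='a': occ=1, LF[4]=C('a')+1=10+1=11
L[5]='a': occ=2, LF[5]=C('a')+2=10+2=12
L[6]='A': occ=2, LF[6]=C('A')+2=1+2=3
L[7]='a': occ=3, LF[7]=C('a')+3=10+3=13
L[8]='A': occ=3, LF[8]=C('A')+3=1+3=4
L[9]='a': occ=4, LF[9]=C('a')+4=10+4=14
L[10]='A': occ=4, LF[10]=C('A')+4=1+4=5
L[11]='B': occ=1, LF[11]=C('B')+1=8+1=9
L[12]='A': occ=5, LF[12]=C('A')+5=1+5=6
L[13]='a': occ=5, LF[13]=C('a')+5=10+5=15
L[14]='b': occ=0, LF[14]=C('b')+0=16+0=16
L[15]='b': occ=1, LF[15]=C('b')+1=16+1=17
L[16]='A': occ=6, LF[16]=C('A')+6=1+6=7
L[17]='$': occ=0, LF[17]=C('$')+0=0+0=0

Answer: 1 10 8 2 11 12 3 13 4 14 5 9 6 15 16 17 7 0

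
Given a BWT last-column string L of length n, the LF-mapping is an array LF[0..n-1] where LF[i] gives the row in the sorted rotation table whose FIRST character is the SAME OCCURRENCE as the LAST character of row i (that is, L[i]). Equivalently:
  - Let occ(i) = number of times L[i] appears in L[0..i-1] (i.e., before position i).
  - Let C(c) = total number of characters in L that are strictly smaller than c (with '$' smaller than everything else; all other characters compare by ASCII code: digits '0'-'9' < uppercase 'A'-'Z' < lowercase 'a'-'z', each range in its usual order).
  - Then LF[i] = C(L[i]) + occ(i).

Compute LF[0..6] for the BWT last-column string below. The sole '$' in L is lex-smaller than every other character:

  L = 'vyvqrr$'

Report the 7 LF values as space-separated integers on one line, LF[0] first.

Char counts: '$':1, 'q':1, 'r':2, 'v':2, 'y':1
C (first-col start): C('$')=0, C('q')=1, C('r')=2, C('v')=4, C('y')=6
L[0]='v': occ=0, LF[0]=C('v')+0=4+0=4
L[1]='y': occ=0, LF[1]=C('y')+0=6+0=6
L[2]='v': occ=1, LF[2]=C('v')+1=4+1=5
L[3]='q': occ=0, LF[3]=C('q')+0=1+0=1
L[4]='r': occ=0, LF[4]=C('r')+0=2+0=2
L[5]='r': occ=1, LF[5]=C('r')+1=2+1=3
L[6]='$': occ=0, LF[6]=C('$')+0=0+0=0

Answer: 4 6 5 1 2 3 0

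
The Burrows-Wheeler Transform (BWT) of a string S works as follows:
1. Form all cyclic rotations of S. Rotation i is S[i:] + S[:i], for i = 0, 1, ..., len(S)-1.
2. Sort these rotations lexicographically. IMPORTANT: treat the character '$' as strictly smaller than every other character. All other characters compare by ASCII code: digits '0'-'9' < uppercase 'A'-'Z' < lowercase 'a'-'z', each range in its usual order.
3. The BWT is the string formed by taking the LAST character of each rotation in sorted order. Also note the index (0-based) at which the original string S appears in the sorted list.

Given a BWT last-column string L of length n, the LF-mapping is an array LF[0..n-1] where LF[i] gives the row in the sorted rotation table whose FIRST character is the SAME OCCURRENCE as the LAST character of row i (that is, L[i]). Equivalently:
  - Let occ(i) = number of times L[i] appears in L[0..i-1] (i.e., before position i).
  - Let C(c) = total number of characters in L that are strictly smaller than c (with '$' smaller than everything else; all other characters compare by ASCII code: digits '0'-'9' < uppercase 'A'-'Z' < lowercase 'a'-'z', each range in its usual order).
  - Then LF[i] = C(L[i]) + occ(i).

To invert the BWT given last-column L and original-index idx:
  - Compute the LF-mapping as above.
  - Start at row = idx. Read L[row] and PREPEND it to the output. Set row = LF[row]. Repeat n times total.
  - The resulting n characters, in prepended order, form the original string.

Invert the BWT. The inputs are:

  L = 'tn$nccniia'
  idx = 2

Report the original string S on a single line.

Answer: cincinnat$

Derivation:
LF mapping: 9 6 0 7 2 3 8 4 5 1
Walk LF starting at row 2, prepending L[row]:
  step 1: row=2, L[2]='$', prepend. Next row=LF[2]=0
  step 2: row=0, L[0]='t', prepend. Next row=LF[0]=9
  step 3: row=9, L[9]='a', prepend. Next row=LF[9]=1
  step 4: row=1, L[1]='n', prepend. Next row=LF[1]=6
  step 5: row=6, L[6]='n', prepend. Next row=LF[6]=8
  step 6: row=8, L[8]='i', prepend. Next row=LF[8]=5
  step 7: row=5, L[5]='c', prepend. Next row=LF[5]=3
  step 8: row=3, L[3]='n', prepend. Next row=LF[3]=7
  step 9: row=7, L[7]='i', prepend. Next row=LF[7]=4
  step 10: row=4, L[4]='c', prepend. Next row=LF[4]=2
Reversed output: cincinnat$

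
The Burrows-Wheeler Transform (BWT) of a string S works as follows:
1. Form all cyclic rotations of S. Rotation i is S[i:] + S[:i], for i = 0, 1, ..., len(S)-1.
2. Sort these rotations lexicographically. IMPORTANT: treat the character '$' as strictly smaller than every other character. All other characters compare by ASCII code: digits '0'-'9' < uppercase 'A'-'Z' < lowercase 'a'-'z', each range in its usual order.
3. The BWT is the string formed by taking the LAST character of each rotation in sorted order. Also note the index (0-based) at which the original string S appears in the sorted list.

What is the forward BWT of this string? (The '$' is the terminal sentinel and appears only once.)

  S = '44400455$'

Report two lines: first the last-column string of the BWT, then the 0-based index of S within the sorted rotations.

Answer: 54044$054
5

Derivation:
All 9 rotations (rotation i = S[i:]+S[:i]):
  rot[0] = 44400455$
  rot[1] = 4400455$4
  rot[2] = 400455$44
  rot[3] = 00455$444
  rot[4] = 0455$4440
  rot[5] = 455$44400
  rot[6] = 55$444004
  rot[7] = 5$4440045
  rot[8] = $44400455
Sorted (with $ < everything):
  sorted[0] = $44400455  (last char: '5')
  sorted[1] = 00455$444  (last char: '4')
  sorted[2] = 0455$4440  (last char: '0')
  sorted[3] = 400455$44  (last char: '4')
  sorted[4] = 4400455$4  (last char: '4')
  sorted[5] = 44400455$  (last char: '$')
  sorted[6] = 455$44400  (last char: '0')
  sorted[7] = 5$4440045  (last char: '5')
  sorted[8] = 55$444004  (last char: '4')
Last column: 54044$054
Original string S is at sorted index 5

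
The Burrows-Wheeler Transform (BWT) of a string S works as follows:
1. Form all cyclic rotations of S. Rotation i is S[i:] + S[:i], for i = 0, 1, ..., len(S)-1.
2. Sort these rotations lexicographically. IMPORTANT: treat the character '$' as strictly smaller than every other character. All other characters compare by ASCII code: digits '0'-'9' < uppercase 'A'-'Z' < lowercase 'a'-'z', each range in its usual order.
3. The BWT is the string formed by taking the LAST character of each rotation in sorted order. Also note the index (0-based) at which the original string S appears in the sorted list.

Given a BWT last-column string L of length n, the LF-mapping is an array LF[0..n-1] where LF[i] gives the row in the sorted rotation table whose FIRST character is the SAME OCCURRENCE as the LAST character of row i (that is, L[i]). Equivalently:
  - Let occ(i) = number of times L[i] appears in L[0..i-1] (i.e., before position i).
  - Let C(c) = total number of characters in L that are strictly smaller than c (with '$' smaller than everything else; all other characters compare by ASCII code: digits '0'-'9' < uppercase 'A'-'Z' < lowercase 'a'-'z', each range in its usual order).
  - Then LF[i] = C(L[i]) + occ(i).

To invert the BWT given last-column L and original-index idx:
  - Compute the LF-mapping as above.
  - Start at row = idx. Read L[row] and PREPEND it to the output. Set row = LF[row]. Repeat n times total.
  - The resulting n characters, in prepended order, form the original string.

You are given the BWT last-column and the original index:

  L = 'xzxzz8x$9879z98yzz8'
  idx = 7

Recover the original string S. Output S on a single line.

LF mapping: 9 13 10 14 15 2 11 0 6 3 1 7 16 8 4 12 17 18 5
Walk LF starting at row 7, prepending L[row]:
  step 1: row=7, L[7]='$', prepend. Next row=LF[7]=0
  step 2: row=0, L[0]='x', prepend. Next row=LF[0]=9
  step 3: row=9, L[9]='8', prepend. Next row=LF[9]=3
  step 4: row=3, L[3]='z', prepend. Next row=LF[3]=14
  step 5: row=14, L[14]='8', prepend. Next row=LF[14]=4
  step 6: row=4, L[4]='z', prepend. Next row=LF[4]=15
  step 7: row=15, L[15]='y', prepend. Next row=LF[15]=12
  step 8: row=12, L[12]='z', prepend. Next row=LF[12]=16
  step 9: row=16, L[16]='z', prepend. Next row=LF[16]=17
  step 10: row=17, L[17]='z', prepend. Next row=LF[17]=18
  step 11: row=18, L[18]='8', prepend. Next row=LF[18]=5
  step 12: row=5, L[5]='8', prepend. Next row=LF[5]=2
  step 13: row=2, L[2]='x', prepend. Next row=LF[2]=10
  step 14: row=10, L[10]='7', prepend. Next row=LF[10]=1
  step 15: row=1, L[1]='z', prepend. Next row=LF[1]=13
  step 16: row=13, L[13]='9', prepend. Next row=LF[13]=8
  step 17: row=8, L[8]='9', prepend. Next row=LF[8]=6
  step 18: row=6, L[6]='x', prepend. Next row=LF[6]=11
  step 19: row=11, L[11]='9', prepend. Next row=LF[11]=7
Reversed output: 9x99z7x88zzzyz8z8x$

Answer: 9x99z7x88zzzyz8z8x$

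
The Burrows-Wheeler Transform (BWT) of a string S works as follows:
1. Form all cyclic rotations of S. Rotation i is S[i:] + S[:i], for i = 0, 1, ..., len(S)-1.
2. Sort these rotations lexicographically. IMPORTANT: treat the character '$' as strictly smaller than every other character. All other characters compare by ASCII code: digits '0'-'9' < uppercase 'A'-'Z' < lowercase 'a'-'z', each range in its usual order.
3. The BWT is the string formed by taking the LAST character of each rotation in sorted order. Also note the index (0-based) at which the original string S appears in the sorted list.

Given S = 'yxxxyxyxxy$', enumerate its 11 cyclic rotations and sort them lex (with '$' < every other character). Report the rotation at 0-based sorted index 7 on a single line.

Answer: y$yxxxyxyxx

Derivation:
All 11 rotations (rotation i = S[i:]+S[:i]):
  rot[0] = yxxxyxyxxy$
  rot[1] = xxxyxyxxy$y
  rot[2] = xxyxyxxy$yx
  rot[3] = xyxyxxy$yxx
  rot[4] = yxyxxy$yxxx
  rot[5] = xyxxy$yxxxy
  rot[6] = yxxy$yxxxyx
  rot[7] = xxy$yxxxyxy
  rot[8] = xy$yxxxyxyx
  rot[9] = y$yxxxyxyxx
  rot[10] = $yxxxyxyxxy
Sorted (with $ < everything):
  sorted[0] = $yxxxyxyxxy
  sorted[1] = xxxyxyxxy$y
  sorted[2] = xxy$yxxxyxy
  sorted[3] = xxyxyxxy$yx
  sorted[4] = xy$yxxxyxyx
  sorted[5] = xyxxy$yxxxy
  sorted[6] = xyxyxxy$yxx
  sorted[7] = y$yxxxyxyxx
  sorted[8] = yxxxyxyxxy$
  sorted[9] = yxxy$yxxxyx
  sorted[10] = yxyxxy$yxxx
sorted[7] = y$yxxxyxyxx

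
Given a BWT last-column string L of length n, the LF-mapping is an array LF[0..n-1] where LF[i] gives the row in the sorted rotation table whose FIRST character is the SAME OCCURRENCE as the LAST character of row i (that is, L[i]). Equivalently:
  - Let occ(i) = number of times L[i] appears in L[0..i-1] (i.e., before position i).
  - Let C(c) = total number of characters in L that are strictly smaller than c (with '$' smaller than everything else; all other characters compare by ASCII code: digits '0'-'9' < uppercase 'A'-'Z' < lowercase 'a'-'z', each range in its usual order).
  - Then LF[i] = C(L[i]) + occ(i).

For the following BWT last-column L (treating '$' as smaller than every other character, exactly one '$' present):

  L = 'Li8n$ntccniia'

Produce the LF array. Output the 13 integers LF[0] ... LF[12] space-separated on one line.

Char counts: '$':1, '8':1, 'L':1, 'a':1, 'c':2, 'i':3, 'n':3, 't':1
C (first-col start): C('$')=0, C('8')=1, C('L')=2, C('a')=3, C('c')=4, C('i')=6, C('n')=9, C('t')=12
L[0]='L': occ=0, LF[0]=C('L')+0=2+0=2
L[1]='i': occ=0, LF[1]=C('i')+0=6+0=6
L[2]='8': occ=0, LF[2]=C('8')+0=1+0=1
L[3]='n': occ=0, LF[3]=C('n')+0=9+0=9
L[4]='$': occ=0, LF[4]=C('$')+0=0+0=0
L[5]='n': occ=1, LF[5]=C('n')+1=9+1=10
L[6]='t': occ=0, LF[6]=C('t')+0=12+0=12
L[7]='c': occ=0, LF[7]=C('c')+0=4+0=4
L[8]='c': occ=1, LF[8]=C('c')+1=4+1=5
L[9]='n': occ=2, LF[9]=C('n')+2=9+2=11
L[10]='i': occ=1, LF[10]=C('i')+1=6+1=7
L[11]='i': occ=2, LF[11]=C('i')+2=6+2=8
L[12]='a': occ=0, LF[12]=C('a')+0=3+0=3

Answer: 2 6 1 9 0 10 12 4 5 11 7 8 3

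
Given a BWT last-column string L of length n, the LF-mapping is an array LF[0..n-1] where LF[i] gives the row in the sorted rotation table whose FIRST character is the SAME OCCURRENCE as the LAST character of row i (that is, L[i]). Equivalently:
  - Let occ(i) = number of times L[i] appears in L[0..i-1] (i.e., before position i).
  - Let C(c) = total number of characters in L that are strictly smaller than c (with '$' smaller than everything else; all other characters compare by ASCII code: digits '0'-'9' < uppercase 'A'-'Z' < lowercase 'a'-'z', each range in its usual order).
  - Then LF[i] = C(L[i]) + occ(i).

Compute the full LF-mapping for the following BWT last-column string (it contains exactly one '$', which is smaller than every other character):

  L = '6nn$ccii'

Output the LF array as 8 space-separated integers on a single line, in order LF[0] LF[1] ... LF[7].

Answer: 1 6 7 0 2 3 4 5

Derivation:
Char counts: '$':1, '6':1, 'c':2, 'i':2, 'n':2
C (first-col start): C('$')=0, C('6')=1, C('c')=2, C('i')=4, C('n')=6
L[0]='6': occ=0, LF[0]=C('6')+0=1+0=1
L[1]='n': occ=0, LF[1]=C('n')+0=6+0=6
L[2]='n': occ=1, LF[2]=C('n')+1=6+1=7
L[3]='$': occ=0, LF[3]=C('$')+0=0+0=0
L[4]='c': occ=0, LF[4]=C('c')+0=2+0=2
L[5]='c': occ=1, LF[5]=C('c')+1=2+1=3
L[6]='i': occ=0, LF[6]=C('i')+0=4+0=4
L[7]='i': occ=1, LF[7]=C('i')+1=4+1=5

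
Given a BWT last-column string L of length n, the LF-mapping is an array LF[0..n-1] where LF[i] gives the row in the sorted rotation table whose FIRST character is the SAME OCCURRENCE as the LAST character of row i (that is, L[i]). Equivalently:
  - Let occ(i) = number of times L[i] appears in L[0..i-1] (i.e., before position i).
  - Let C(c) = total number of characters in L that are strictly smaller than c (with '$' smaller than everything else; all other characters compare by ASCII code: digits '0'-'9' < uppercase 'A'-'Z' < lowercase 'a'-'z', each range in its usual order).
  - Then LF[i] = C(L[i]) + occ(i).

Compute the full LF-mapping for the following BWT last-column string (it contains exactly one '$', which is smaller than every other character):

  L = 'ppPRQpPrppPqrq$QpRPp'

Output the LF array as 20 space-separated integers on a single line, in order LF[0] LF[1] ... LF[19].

Char counts: '$':1, 'P':4, 'Q':2, 'R':2, 'p':7, 'q':2, 'r':2
C (first-col start): C('$')=0, C('P')=1, C('Q')=5, C('R')=7, C('p')=9, C('q')=16, C('r')=18
L[0]='p': occ=0, LF[0]=C('p')+0=9+0=9
L[1]='p': occ=1, LF[1]=C('p')+1=9+1=10
L[2]='P': occ=0, LF[2]=C('P')+0=1+0=1
L[3]='R': occ=0, LF[3]=C('R')+0=7+0=7
L[4]='Q': occ=0, LF[4]=C('Q')+0=5+0=5
L[5]='p': occ=2, LF[5]=C('p')+2=9+2=11
L[6]='P': occ=1, LF[6]=C('P')+1=1+1=2
L[7]='r': occ=0, LF[7]=C('r')+0=18+0=18
L[8]='p': occ=3, LF[8]=C('p')+3=9+3=12
L[9]='p': occ=4, LF[9]=C('p')+4=9+4=13
L[10]='P': occ=2, LF[10]=C('P')+2=1+2=3
L[11]='q': occ=0, LF[11]=C('q')+0=16+0=16
L[12]='r': occ=1, LF[12]=C('r')+1=18+1=19
L[13]='q': occ=1, LF[13]=C('q')+1=16+1=17
L[14]='$': occ=0, LF[14]=C('$')+0=0+0=0
L[15]='Q': occ=1, LF[15]=C('Q')+1=5+1=6
L[16]='p': occ=5, LF[16]=C('p')+5=9+5=14
L[17]='R': occ=1, LF[17]=C('R')+1=7+1=8
L[18]='P': occ=3, LF[18]=C('P')+3=1+3=4
L[19]='p': occ=6, LF[19]=C('p')+6=9+6=15

Answer: 9 10 1 7 5 11 2 18 12 13 3 16 19 17 0 6 14 8 4 15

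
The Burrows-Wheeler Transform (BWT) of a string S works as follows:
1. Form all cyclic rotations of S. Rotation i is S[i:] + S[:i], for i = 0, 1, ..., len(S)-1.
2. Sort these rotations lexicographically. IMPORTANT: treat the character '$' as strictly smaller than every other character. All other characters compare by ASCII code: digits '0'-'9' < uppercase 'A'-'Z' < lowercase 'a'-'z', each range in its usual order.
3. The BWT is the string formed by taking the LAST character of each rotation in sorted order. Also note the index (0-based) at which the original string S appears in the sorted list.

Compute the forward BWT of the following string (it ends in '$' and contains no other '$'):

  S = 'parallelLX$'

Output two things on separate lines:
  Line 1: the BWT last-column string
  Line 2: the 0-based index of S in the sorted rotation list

All 11 rotations (rotation i = S[i:]+S[:i]):
  rot[0] = parallelLX$
  rot[1] = arallelLX$p
  rot[2] = rallelLX$pa
  rot[3] = allelLX$par
  rot[4] = llelLX$para
  rot[5] = lelLX$paral
  rot[6] = elLX$parall
  rot[7] = lLX$paralle
  rot[8] = LX$parallel
  rot[9] = X$parallelL
  rot[10] = $parallelLX
Sorted (with $ < everything):
  sorted[0] = $parallelLX  (last char: 'X')
  sorted[1] = LX$parallel  (last char: 'l')
  sorted[2] = X$parallelL  (last char: 'L')
  sorted[3] = allelLX$par  (last char: 'r')
  sorted[4] = arallelLX$p  (last char: 'p')
  sorted[5] = elLX$parall  (last char: 'l')
  sorted[6] = lLX$paralle  (last char: 'e')
  sorted[7] = lelLX$paral  (last char: 'l')
  sorted[8] = llelLX$para  (last char: 'a')
  sorted[9] = parallelLX$  (last char: '$')
  sorted[10] = rallelLX$pa  (last char: 'a')
Last column: XlLrplela$a
Original string S is at sorted index 9

Answer: XlLrplela$a
9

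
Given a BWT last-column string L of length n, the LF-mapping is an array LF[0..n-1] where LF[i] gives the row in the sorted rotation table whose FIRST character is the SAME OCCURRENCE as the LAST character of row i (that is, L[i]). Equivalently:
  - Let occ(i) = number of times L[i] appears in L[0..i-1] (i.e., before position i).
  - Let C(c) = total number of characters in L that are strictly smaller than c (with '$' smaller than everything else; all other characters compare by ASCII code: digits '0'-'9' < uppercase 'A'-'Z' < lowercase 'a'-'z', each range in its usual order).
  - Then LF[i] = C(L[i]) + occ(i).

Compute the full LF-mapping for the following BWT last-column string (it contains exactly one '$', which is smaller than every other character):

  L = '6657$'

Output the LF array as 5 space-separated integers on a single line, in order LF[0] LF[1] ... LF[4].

Answer: 2 3 1 4 0

Derivation:
Char counts: '$':1, '5':1, '6':2, '7':1
C (first-col start): C('$')=0, C('5')=1, C('6')=2, C('7')=4
L[0]='6': occ=0, LF[0]=C('6')+0=2+0=2
L[1]='6': occ=1, LF[1]=C('6')+1=2+1=3
L[2]='5': occ=0, LF[2]=C('5')+0=1+0=1
L[3]='7': occ=0, LF[3]=C('7')+0=4+0=4
L[4]='$': occ=0, LF[4]=C('$')+0=0+0=0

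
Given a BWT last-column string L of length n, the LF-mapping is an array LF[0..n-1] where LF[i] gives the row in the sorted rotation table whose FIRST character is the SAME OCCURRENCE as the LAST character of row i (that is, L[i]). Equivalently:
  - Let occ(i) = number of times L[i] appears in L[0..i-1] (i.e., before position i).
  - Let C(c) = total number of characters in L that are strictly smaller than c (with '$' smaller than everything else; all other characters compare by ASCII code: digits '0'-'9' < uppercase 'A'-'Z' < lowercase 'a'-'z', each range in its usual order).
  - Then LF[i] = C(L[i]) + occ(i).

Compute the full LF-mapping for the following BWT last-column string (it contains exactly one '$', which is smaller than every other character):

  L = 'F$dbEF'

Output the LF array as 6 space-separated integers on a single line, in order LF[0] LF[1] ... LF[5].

Answer: 2 0 5 4 1 3

Derivation:
Char counts: '$':1, 'E':1, 'F':2, 'b':1, 'd':1
C (first-col start): C('$')=0, C('E')=1, C('F')=2, C('b')=4, C('d')=5
L[0]='F': occ=0, LF[0]=C('F')+0=2+0=2
L[1]='$': occ=0, LF[1]=C('$')+0=0+0=0
L[2]='d': occ=0, LF[2]=C('d')+0=5+0=5
L[3]='b': occ=0, LF[3]=C('b')+0=4+0=4
L[4]='E': occ=0, LF[4]=C('E')+0=1+0=1
L[5]='F': occ=1, LF[5]=C('F')+1=2+1=3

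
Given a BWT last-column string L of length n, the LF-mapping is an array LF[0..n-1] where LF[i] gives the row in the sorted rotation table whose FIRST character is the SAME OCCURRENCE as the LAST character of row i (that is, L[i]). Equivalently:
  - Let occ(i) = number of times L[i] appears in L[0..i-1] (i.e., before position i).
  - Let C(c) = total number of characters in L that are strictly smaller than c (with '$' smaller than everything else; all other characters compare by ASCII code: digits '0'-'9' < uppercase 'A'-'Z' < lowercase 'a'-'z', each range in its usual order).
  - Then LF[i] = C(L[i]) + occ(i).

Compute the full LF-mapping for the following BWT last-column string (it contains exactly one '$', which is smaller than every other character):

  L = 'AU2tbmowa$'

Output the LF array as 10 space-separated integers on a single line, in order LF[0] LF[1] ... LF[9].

Answer: 2 3 1 8 5 6 7 9 4 0

Derivation:
Char counts: '$':1, '2':1, 'A':1, 'U':1, 'a':1, 'b':1, 'm':1, 'o':1, 't':1, 'w':1
C (first-col start): C('$')=0, C('2')=1, C('A')=2, C('U')=3, C('a')=4, C('b')=5, C('m')=6, C('o')=7, C('t')=8, C('w')=9
L[0]='A': occ=0, LF[0]=C('A')+0=2+0=2
L[1]='U': occ=0, LF[1]=C('U')+0=3+0=3
L[2]='2': occ=0, LF[2]=C('2')+0=1+0=1
L[3]='t': occ=0, LF[3]=C('t')+0=8+0=8
L[4]='b': occ=0, LF[4]=C('b')+0=5+0=5
L[5]='m': occ=0, LF[5]=C('m')+0=6+0=6
L[6]='o': occ=0, LF[6]=C('o')+0=7+0=7
L[7]='w': occ=0, LF[7]=C('w')+0=9+0=9
L[8]='a': occ=0, LF[8]=C('a')+0=4+0=4
L[9]='$': occ=0, LF[9]=C('$')+0=0+0=0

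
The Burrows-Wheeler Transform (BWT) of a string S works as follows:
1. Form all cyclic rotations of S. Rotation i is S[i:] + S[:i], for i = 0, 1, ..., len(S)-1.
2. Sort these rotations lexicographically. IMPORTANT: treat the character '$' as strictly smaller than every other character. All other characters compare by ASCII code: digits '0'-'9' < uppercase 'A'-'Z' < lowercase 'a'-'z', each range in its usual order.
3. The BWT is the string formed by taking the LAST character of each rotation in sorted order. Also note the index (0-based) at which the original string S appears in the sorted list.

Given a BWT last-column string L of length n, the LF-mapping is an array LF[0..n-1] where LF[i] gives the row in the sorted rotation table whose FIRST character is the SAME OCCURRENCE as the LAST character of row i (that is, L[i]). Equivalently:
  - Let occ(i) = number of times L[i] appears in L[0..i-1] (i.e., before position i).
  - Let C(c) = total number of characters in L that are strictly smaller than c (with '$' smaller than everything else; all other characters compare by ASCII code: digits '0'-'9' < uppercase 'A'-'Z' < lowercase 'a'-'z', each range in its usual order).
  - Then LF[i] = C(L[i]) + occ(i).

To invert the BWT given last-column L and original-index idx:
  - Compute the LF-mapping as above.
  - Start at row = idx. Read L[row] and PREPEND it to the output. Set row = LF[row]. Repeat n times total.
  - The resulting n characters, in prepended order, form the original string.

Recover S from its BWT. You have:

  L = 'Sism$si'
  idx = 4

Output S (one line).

Answer: missiS$

Derivation:
LF mapping: 1 2 5 4 0 6 3
Walk LF starting at row 4, prepending L[row]:
  step 1: row=4, L[4]='$', prepend. Next row=LF[4]=0
  step 2: row=0, L[0]='S', prepend. Next row=LF[0]=1
  step 3: row=1, L[1]='i', prepend. Next row=LF[1]=2
  step 4: row=2, L[2]='s', prepend. Next row=LF[2]=5
  step 5: row=5, L[5]='s', prepend. Next row=LF[5]=6
  step 6: row=6, L[6]='i', prepend. Next row=LF[6]=3
  step 7: row=3, L[3]='m', prepend. Next row=LF[3]=4
Reversed output: missiS$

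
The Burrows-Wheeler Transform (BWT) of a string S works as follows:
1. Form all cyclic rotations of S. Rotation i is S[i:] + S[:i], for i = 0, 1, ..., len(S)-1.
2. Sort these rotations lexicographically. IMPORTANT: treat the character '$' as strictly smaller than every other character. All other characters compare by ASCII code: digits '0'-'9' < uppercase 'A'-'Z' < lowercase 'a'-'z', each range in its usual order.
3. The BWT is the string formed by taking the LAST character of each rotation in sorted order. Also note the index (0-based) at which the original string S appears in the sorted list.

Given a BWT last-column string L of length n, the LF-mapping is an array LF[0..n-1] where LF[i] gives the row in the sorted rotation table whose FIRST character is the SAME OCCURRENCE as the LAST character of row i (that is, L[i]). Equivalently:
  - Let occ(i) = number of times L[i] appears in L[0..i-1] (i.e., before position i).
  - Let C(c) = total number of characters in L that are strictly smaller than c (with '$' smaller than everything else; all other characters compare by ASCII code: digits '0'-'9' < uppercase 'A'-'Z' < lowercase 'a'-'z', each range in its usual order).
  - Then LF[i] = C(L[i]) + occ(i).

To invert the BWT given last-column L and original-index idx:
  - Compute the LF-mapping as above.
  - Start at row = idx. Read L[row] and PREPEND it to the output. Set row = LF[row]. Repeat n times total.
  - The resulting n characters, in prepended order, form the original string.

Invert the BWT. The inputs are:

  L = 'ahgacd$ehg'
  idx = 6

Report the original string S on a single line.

Answer: gacdeghha$

Derivation:
LF mapping: 1 8 6 2 3 4 0 5 9 7
Walk LF starting at row 6, prepending L[row]:
  step 1: row=6, L[6]='$', prepend. Next row=LF[6]=0
  step 2: row=0, L[0]='a', prepend. Next row=LF[0]=1
  step 3: row=1, L[1]='h', prepend. Next row=LF[1]=8
  step 4: row=8, L[8]='h', prepend. Next row=LF[8]=9
  step 5: row=9, L[9]='g', prepend. Next row=LF[9]=7
  step 6: row=7, L[7]='e', prepend. Next row=LF[7]=5
  step 7: row=5, L[5]='d', prepend. Next row=LF[5]=4
  step 8: row=4, L[4]='c', prepend. Next row=LF[4]=3
  step 9: row=3, L[3]='a', prepend. Next row=LF[3]=2
  step 10: row=2, L[2]='g', prepend. Next row=LF[2]=6
Reversed output: gacdeghha$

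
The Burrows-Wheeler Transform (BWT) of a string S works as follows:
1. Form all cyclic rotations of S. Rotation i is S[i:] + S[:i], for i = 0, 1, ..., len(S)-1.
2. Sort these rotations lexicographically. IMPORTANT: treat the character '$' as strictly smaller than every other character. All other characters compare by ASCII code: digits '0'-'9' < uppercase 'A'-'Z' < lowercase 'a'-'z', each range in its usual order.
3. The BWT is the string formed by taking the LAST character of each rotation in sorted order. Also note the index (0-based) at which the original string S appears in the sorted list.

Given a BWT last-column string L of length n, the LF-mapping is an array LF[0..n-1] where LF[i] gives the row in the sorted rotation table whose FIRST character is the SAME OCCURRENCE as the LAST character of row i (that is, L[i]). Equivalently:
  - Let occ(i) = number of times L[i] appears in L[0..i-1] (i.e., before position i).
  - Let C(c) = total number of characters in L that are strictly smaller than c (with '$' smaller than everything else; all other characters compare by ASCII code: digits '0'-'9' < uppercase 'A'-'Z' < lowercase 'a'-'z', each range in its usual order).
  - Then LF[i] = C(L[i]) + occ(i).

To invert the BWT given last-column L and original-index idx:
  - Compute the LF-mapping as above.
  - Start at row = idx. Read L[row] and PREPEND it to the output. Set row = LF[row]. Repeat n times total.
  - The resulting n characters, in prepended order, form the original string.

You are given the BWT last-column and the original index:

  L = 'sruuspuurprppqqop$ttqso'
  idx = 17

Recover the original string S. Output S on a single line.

Answer: ttuoupsuprqrqupprospqs$

Derivation:
LF mapping: 14 11 19 20 15 3 21 22 12 4 13 5 6 8 9 1 7 0 17 18 10 16 2
Walk LF starting at row 17, prepending L[row]:
  step 1: row=17, L[17]='$', prepend. Next row=LF[17]=0
  step 2: row=0, L[0]='s', prepend. Next row=LF[0]=14
  step 3: row=14, L[14]='q', prepend. Next row=LF[14]=9
  step 4: row=9, L[9]='p', prepend. Next row=LF[9]=4
  step 5: row=4, L[4]='s', prepend. Next row=LF[4]=15
  step 6: row=15, L[15]='o', prepend. Next row=LF[15]=1
  step 7: row=1, L[1]='r', prepend. Next row=LF[1]=11
  step 8: row=11, L[11]='p', prepend. Next row=LF[11]=5
  step 9: row=5, L[5]='p', prepend. Next row=LF[5]=3
  step 10: row=3, L[3]='u', prepend. Next row=LF[3]=20
  step 11: row=20, L[20]='q', prepend. Next row=LF[20]=10
  step 12: row=10, L[10]='r', prepend. Next row=LF[10]=13
  step 13: row=13, L[13]='q', prepend. Next row=LF[13]=8
  step 14: row=8, L[8]='r', prepend. Next row=LF[8]=12
  step 15: row=12, L[12]='p', prepend. Next row=LF[12]=6
  step 16: row=6, L[6]='u', prepend. Next row=LF[6]=21
  step 17: row=21, L[21]='s', prepend. Next row=LF[21]=16
  step 18: row=16, L[16]='p', prepend. Next row=LF[16]=7
  step 19: row=7, L[7]='u', prepend. Next row=LF[7]=22
  step 20: row=22, L[22]='o', prepend. Next row=LF[22]=2
  step 21: row=2, L[2]='u', prepend. Next row=LF[2]=19
  step 22: row=19, L[19]='t', prepend. Next row=LF[19]=18
  step 23: row=18, L[18]='t', prepend. Next row=LF[18]=17
Reversed output: ttuoupsuprqrqupprospqs$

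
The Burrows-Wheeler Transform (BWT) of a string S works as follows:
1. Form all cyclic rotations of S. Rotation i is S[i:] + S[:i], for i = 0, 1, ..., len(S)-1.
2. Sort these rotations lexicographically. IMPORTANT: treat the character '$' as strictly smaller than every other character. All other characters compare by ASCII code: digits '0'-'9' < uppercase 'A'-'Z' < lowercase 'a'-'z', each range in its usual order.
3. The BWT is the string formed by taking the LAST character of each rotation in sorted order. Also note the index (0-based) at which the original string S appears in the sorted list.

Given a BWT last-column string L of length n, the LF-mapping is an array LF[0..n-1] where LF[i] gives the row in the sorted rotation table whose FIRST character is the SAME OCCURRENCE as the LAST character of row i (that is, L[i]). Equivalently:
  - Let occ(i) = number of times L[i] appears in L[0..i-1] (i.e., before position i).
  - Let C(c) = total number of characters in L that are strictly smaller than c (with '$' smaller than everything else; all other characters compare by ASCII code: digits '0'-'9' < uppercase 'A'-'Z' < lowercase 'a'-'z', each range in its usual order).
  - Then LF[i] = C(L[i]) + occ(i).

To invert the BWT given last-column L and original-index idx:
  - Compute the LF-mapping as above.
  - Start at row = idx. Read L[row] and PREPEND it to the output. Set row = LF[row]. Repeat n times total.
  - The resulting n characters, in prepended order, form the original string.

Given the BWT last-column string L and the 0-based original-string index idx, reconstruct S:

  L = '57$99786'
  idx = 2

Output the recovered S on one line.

LF mapping: 1 3 0 6 7 4 5 2
Walk LF starting at row 2, prepending L[row]:
  step 1: row=2, L[2]='$', prepend. Next row=LF[2]=0
  step 2: row=0, L[0]='5', prepend. Next row=LF[0]=1
  step 3: row=1, L[1]='7', prepend. Next row=LF[1]=3
  step 4: row=3, L[3]='9', prepend. Next row=LF[3]=6
  step 5: row=6, L[6]='8', prepend. Next row=LF[6]=5
  step 6: row=5, L[5]='7', prepend. Next row=LF[5]=4
  step 7: row=4, L[4]='9', prepend. Next row=LF[4]=7
  step 8: row=7, L[7]='6', prepend. Next row=LF[7]=2
Reversed output: 6978975$

Answer: 6978975$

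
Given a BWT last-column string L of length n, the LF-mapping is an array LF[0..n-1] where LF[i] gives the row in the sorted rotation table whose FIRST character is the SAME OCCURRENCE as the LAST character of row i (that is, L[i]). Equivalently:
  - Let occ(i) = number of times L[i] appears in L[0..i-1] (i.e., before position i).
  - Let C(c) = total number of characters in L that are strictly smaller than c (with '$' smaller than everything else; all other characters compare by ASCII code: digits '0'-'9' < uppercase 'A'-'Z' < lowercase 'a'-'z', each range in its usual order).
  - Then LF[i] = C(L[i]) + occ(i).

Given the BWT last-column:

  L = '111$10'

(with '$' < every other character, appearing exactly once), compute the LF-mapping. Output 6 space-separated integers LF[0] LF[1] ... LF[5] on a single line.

Char counts: '$':1, '0':1, '1':4
C (first-col start): C('$')=0, C('0')=1, C('1')=2
L[0]='1': occ=0, LF[0]=C('1')+0=2+0=2
L[1]='1': occ=1, LF[1]=C('1')+1=2+1=3
L[2]='1': occ=2, LF[2]=C('1')+2=2+2=4
L[3]='$': occ=0, LF[3]=C('$')+0=0+0=0
L[4]='1': occ=3, LF[4]=C('1')+3=2+3=5
L[5]='0': occ=0, LF[5]=C('0')+0=1+0=1

Answer: 2 3 4 0 5 1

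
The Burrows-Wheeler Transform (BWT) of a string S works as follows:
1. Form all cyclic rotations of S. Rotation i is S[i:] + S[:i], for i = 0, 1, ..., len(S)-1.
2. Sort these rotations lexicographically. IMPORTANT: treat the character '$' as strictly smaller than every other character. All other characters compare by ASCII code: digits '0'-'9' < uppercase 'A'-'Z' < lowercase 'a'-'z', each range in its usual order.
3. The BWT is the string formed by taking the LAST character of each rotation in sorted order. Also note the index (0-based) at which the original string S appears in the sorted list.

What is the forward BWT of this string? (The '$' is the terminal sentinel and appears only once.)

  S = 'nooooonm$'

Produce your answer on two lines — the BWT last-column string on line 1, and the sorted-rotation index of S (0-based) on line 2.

All 9 rotations (rotation i = S[i:]+S[:i]):
  rot[0] = nooooonm$
  rot[1] = ooooonm$n
  rot[2] = oooonm$no
  rot[3] = ooonm$noo
  rot[4] = oonm$nooo
  rot[5] = onm$noooo
  rot[6] = nm$nooooo
  rot[7] = m$nooooon
  rot[8] = $nooooonm
Sorted (with $ < everything):
  sorted[0] = $nooooonm  (last char: 'm')
  sorted[1] = m$nooooon  (last char: 'n')
  sorted[2] = nm$nooooo  (last char: 'o')
  sorted[3] = nooooonm$  (last char: '$')
  sorted[4] = onm$noooo  (last char: 'o')
  sorted[5] = oonm$nooo  (last char: 'o')
  sorted[6] = ooonm$noo  (last char: 'o')
  sorted[7] = oooonm$no  (last char: 'o')
  sorted[8] = ooooonm$n  (last char: 'n')
Last column: mno$oooon
Original string S is at sorted index 3

Answer: mno$oooon
3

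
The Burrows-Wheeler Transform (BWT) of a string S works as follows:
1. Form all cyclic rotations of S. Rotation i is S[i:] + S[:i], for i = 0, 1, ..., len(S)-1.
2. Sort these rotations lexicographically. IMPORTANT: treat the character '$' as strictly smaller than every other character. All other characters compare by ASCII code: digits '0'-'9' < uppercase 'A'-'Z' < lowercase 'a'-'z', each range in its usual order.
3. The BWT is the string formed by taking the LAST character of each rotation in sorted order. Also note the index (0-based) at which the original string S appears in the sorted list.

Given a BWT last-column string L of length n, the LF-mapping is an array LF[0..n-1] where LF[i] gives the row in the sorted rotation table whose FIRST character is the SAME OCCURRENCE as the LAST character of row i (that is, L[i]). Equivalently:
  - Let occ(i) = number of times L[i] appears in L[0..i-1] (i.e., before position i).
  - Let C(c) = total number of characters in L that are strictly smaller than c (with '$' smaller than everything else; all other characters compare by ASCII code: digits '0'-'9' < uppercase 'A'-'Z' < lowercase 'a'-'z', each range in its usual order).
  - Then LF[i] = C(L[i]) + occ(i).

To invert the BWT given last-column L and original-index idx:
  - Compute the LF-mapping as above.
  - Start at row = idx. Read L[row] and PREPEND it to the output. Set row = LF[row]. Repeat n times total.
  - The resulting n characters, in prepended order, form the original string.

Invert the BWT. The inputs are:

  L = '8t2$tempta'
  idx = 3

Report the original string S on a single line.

Answer: attempt28$

Derivation:
LF mapping: 2 7 1 0 8 4 5 6 9 3
Walk LF starting at row 3, prepending L[row]:
  step 1: row=3, L[3]='$', prepend. Next row=LF[3]=0
  step 2: row=0, L[0]='8', prepend. Next row=LF[0]=2
  step 3: row=2, L[2]='2', prepend. Next row=LF[2]=1
  step 4: row=1, L[1]='t', prepend. Next row=LF[1]=7
  step 5: row=7, L[7]='p', prepend. Next row=LF[7]=6
  step 6: row=6, L[6]='m', prepend. Next row=LF[6]=5
  step 7: row=5, L[5]='e', prepend. Next row=LF[5]=4
  step 8: row=4, L[4]='t', prepend. Next row=LF[4]=8
  step 9: row=8, L[8]='t', prepend. Next row=LF[8]=9
  step 10: row=9, L[9]='a', prepend. Next row=LF[9]=3
Reversed output: attempt28$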